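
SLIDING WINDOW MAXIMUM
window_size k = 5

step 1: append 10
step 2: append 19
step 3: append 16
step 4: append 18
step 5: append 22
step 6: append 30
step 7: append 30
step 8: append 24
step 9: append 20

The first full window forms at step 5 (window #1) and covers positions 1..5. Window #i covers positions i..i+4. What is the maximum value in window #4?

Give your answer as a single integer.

Answer: 30

Derivation:
step 1: append 10 -> window=[10] (not full yet)
step 2: append 19 -> window=[10, 19] (not full yet)
step 3: append 16 -> window=[10, 19, 16] (not full yet)
step 4: append 18 -> window=[10, 19, 16, 18] (not full yet)
step 5: append 22 -> window=[10, 19, 16, 18, 22] -> max=22
step 6: append 30 -> window=[19, 16, 18, 22, 30] -> max=30
step 7: append 30 -> window=[16, 18, 22, 30, 30] -> max=30
step 8: append 24 -> window=[18, 22, 30, 30, 24] -> max=30
Window #4 max = 30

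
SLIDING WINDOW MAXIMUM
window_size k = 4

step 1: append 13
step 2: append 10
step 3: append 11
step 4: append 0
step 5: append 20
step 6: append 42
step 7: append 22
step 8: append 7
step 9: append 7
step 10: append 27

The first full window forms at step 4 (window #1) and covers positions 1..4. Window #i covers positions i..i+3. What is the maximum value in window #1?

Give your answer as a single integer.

Answer: 13

Derivation:
step 1: append 13 -> window=[13] (not full yet)
step 2: append 10 -> window=[13, 10] (not full yet)
step 3: append 11 -> window=[13, 10, 11] (not full yet)
step 4: append 0 -> window=[13, 10, 11, 0] -> max=13
Window #1 max = 13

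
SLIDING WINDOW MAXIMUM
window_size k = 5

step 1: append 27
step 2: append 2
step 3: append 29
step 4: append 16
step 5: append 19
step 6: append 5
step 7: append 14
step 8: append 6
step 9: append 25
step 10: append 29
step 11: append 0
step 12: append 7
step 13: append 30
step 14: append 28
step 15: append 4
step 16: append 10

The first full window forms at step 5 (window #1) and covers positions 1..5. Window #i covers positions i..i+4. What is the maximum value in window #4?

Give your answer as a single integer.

Answer: 19

Derivation:
step 1: append 27 -> window=[27] (not full yet)
step 2: append 2 -> window=[27, 2] (not full yet)
step 3: append 29 -> window=[27, 2, 29] (not full yet)
step 4: append 16 -> window=[27, 2, 29, 16] (not full yet)
step 5: append 19 -> window=[27, 2, 29, 16, 19] -> max=29
step 6: append 5 -> window=[2, 29, 16, 19, 5] -> max=29
step 7: append 14 -> window=[29, 16, 19, 5, 14] -> max=29
step 8: append 6 -> window=[16, 19, 5, 14, 6] -> max=19
Window #4 max = 19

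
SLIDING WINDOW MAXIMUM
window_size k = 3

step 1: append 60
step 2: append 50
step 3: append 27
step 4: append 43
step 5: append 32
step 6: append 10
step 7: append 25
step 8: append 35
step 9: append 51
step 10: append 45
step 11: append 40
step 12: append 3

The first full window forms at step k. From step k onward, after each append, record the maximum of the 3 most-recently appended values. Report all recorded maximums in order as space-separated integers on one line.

Answer: 60 50 43 43 32 35 51 51 51 45

Derivation:
step 1: append 60 -> window=[60] (not full yet)
step 2: append 50 -> window=[60, 50] (not full yet)
step 3: append 27 -> window=[60, 50, 27] -> max=60
step 4: append 43 -> window=[50, 27, 43] -> max=50
step 5: append 32 -> window=[27, 43, 32] -> max=43
step 6: append 10 -> window=[43, 32, 10] -> max=43
step 7: append 25 -> window=[32, 10, 25] -> max=32
step 8: append 35 -> window=[10, 25, 35] -> max=35
step 9: append 51 -> window=[25, 35, 51] -> max=51
step 10: append 45 -> window=[35, 51, 45] -> max=51
step 11: append 40 -> window=[51, 45, 40] -> max=51
step 12: append 3 -> window=[45, 40, 3] -> max=45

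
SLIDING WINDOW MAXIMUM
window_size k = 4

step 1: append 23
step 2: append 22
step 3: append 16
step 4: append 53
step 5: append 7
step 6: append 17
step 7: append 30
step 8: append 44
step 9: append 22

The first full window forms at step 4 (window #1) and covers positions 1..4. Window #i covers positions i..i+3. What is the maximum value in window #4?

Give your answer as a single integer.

Answer: 53

Derivation:
step 1: append 23 -> window=[23] (not full yet)
step 2: append 22 -> window=[23, 22] (not full yet)
step 3: append 16 -> window=[23, 22, 16] (not full yet)
step 4: append 53 -> window=[23, 22, 16, 53] -> max=53
step 5: append 7 -> window=[22, 16, 53, 7] -> max=53
step 6: append 17 -> window=[16, 53, 7, 17] -> max=53
step 7: append 30 -> window=[53, 7, 17, 30] -> max=53
Window #4 max = 53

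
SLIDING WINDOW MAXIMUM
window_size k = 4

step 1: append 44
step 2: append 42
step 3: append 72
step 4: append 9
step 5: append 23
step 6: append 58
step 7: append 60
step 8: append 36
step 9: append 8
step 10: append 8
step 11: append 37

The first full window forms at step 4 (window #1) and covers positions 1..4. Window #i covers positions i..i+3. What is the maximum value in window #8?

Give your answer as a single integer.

step 1: append 44 -> window=[44] (not full yet)
step 2: append 42 -> window=[44, 42] (not full yet)
step 3: append 72 -> window=[44, 42, 72] (not full yet)
step 4: append 9 -> window=[44, 42, 72, 9] -> max=72
step 5: append 23 -> window=[42, 72, 9, 23] -> max=72
step 6: append 58 -> window=[72, 9, 23, 58] -> max=72
step 7: append 60 -> window=[9, 23, 58, 60] -> max=60
step 8: append 36 -> window=[23, 58, 60, 36] -> max=60
step 9: append 8 -> window=[58, 60, 36, 8] -> max=60
step 10: append 8 -> window=[60, 36, 8, 8] -> max=60
step 11: append 37 -> window=[36, 8, 8, 37] -> max=37
Window #8 max = 37

Answer: 37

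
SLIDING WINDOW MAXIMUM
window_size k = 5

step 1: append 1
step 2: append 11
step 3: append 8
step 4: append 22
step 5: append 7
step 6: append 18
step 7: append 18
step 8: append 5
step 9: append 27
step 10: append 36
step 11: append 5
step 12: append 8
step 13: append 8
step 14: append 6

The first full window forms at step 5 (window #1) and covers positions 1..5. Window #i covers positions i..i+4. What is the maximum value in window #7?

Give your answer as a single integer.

Answer: 36

Derivation:
step 1: append 1 -> window=[1] (not full yet)
step 2: append 11 -> window=[1, 11] (not full yet)
step 3: append 8 -> window=[1, 11, 8] (not full yet)
step 4: append 22 -> window=[1, 11, 8, 22] (not full yet)
step 5: append 7 -> window=[1, 11, 8, 22, 7] -> max=22
step 6: append 18 -> window=[11, 8, 22, 7, 18] -> max=22
step 7: append 18 -> window=[8, 22, 7, 18, 18] -> max=22
step 8: append 5 -> window=[22, 7, 18, 18, 5] -> max=22
step 9: append 27 -> window=[7, 18, 18, 5, 27] -> max=27
step 10: append 36 -> window=[18, 18, 5, 27, 36] -> max=36
step 11: append 5 -> window=[18, 5, 27, 36, 5] -> max=36
Window #7 max = 36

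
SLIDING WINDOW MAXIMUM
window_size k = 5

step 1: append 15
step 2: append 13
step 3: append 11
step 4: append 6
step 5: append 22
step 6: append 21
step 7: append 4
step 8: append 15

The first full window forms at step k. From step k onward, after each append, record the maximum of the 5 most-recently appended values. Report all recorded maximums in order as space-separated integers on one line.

step 1: append 15 -> window=[15] (not full yet)
step 2: append 13 -> window=[15, 13] (not full yet)
step 3: append 11 -> window=[15, 13, 11] (not full yet)
step 4: append 6 -> window=[15, 13, 11, 6] (not full yet)
step 5: append 22 -> window=[15, 13, 11, 6, 22] -> max=22
step 6: append 21 -> window=[13, 11, 6, 22, 21] -> max=22
step 7: append 4 -> window=[11, 6, 22, 21, 4] -> max=22
step 8: append 15 -> window=[6, 22, 21, 4, 15] -> max=22

Answer: 22 22 22 22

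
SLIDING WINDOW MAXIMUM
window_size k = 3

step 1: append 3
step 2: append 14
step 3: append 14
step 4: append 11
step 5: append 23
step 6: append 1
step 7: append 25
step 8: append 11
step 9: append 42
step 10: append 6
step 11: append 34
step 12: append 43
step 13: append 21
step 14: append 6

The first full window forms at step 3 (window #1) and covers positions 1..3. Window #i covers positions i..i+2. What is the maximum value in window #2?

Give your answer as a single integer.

Answer: 14

Derivation:
step 1: append 3 -> window=[3] (not full yet)
step 2: append 14 -> window=[3, 14] (not full yet)
step 3: append 14 -> window=[3, 14, 14] -> max=14
step 4: append 11 -> window=[14, 14, 11] -> max=14
Window #2 max = 14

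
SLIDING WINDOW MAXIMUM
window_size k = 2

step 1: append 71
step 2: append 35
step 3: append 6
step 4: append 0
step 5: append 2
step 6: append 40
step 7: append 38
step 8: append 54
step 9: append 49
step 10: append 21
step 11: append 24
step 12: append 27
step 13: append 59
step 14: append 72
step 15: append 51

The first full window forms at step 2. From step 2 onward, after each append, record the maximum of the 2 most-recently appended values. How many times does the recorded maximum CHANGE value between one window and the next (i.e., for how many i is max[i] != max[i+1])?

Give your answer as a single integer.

Answer: 10

Derivation:
step 1: append 71 -> window=[71] (not full yet)
step 2: append 35 -> window=[71, 35] -> max=71
step 3: append 6 -> window=[35, 6] -> max=35
step 4: append 0 -> window=[6, 0] -> max=6
step 5: append 2 -> window=[0, 2] -> max=2
step 6: append 40 -> window=[2, 40] -> max=40
step 7: append 38 -> window=[40, 38] -> max=40
step 8: append 54 -> window=[38, 54] -> max=54
step 9: append 49 -> window=[54, 49] -> max=54
step 10: append 21 -> window=[49, 21] -> max=49
step 11: append 24 -> window=[21, 24] -> max=24
step 12: append 27 -> window=[24, 27] -> max=27
step 13: append 59 -> window=[27, 59] -> max=59
step 14: append 72 -> window=[59, 72] -> max=72
step 15: append 51 -> window=[72, 51] -> max=72
Recorded maximums: 71 35 6 2 40 40 54 54 49 24 27 59 72 72
Changes between consecutive maximums: 10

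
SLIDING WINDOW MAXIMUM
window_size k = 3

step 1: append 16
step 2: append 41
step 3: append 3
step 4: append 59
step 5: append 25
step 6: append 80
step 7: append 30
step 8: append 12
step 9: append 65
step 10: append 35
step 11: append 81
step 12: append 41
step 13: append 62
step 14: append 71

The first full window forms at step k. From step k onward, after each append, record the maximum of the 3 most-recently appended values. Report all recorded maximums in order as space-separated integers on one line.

step 1: append 16 -> window=[16] (not full yet)
step 2: append 41 -> window=[16, 41] (not full yet)
step 3: append 3 -> window=[16, 41, 3] -> max=41
step 4: append 59 -> window=[41, 3, 59] -> max=59
step 5: append 25 -> window=[3, 59, 25] -> max=59
step 6: append 80 -> window=[59, 25, 80] -> max=80
step 7: append 30 -> window=[25, 80, 30] -> max=80
step 8: append 12 -> window=[80, 30, 12] -> max=80
step 9: append 65 -> window=[30, 12, 65] -> max=65
step 10: append 35 -> window=[12, 65, 35] -> max=65
step 11: append 81 -> window=[65, 35, 81] -> max=81
step 12: append 41 -> window=[35, 81, 41] -> max=81
step 13: append 62 -> window=[81, 41, 62] -> max=81
step 14: append 71 -> window=[41, 62, 71] -> max=71

Answer: 41 59 59 80 80 80 65 65 81 81 81 71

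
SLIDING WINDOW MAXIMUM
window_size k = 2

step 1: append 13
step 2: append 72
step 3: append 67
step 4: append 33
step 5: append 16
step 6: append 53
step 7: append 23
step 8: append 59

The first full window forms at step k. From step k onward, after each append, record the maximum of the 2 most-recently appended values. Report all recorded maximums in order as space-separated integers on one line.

step 1: append 13 -> window=[13] (not full yet)
step 2: append 72 -> window=[13, 72] -> max=72
step 3: append 67 -> window=[72, 67] -> max=72
step 4: append 33 -> window=[67, 33] -> max=67
step 5: append 16 -> window=[33, 16] -> max=33
step 6: append 53 -> window=[16, 53] -> max=53
step 7: append 23 -> window=[53, 23] -> max=53
step 8: append 59 -> window=[23, 59] -> max=59

Answer: 72 72 67 33 53 53 59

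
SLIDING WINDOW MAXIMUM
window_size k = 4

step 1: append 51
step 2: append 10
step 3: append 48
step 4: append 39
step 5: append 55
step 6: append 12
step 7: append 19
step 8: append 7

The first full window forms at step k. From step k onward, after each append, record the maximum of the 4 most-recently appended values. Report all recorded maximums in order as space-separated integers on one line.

Answer: 51 55 55 55 55

Derivation:
step 1: append 51 -> window=[51] (not full yet)
step 2: append 10 -> window=[51, 10] (not full yet)
step 3: append 48 -> window=[51, 10, 48] (not full yet)
step 4: append 39 -> window=[51, 10, 48, 39] -> max=51
step 5: append 55 -> window=[10, 48, 39, 55] -> max=55
step 6: append 12 -> window=[48, 39, 55, 12] -> max=55
step 7: append 19 -> window=[39, 55, 12, 19] -> max=55
step 8: append 7 -> window=[55, 12, 19, 7] -> max=55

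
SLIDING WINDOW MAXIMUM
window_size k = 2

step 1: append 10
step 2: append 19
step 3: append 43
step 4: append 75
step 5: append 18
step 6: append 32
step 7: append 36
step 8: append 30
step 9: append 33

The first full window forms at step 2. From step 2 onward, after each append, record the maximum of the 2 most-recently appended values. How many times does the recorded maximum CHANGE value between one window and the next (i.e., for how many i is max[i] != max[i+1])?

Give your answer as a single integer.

Answer: 5

Derivation:
step 1: append 10 -> window=[10] (not full yet)
step 2: append 19 -> window=[10, 19] -> max=19
step 3: append 43 -> window=[19, 43] -> max=43
step 4: append 75 -> window=[43, 75] -> max=75
step 5: append 18 -> window=[75, 18] -> max=75
step 6: append 32 -> window=[18, 32] -> max=32
step 7: append 36 -> window=[32, 36] -> max=36
step 8: append 30 -> window=[36, 30] -> max=36
step 9: append 33 -> window=[30, 33] -> max=33
Recorded maximums: 19 43 75 75 32 36 36 33
Changes between consecutive maximums: 5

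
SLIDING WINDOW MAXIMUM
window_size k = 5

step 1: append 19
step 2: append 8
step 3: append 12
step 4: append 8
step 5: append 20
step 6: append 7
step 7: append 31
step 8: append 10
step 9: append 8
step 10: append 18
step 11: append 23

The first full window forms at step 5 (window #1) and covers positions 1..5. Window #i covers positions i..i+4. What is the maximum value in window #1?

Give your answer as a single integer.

step 1: append 19 -> window=[19] (not full yet)
step 2: append 8 -> window=[19, 8] (not full yet)
step 3: append 12 -> window=[19, 8, 12] (not full yet)
step 4: append 8 -> window=[19, 8, 12, 8] (not full yet)
step 5: append 20 -> window=[19, 8, 12, 8, 20] -> max=20
Window #1 max = 20

Answer: 20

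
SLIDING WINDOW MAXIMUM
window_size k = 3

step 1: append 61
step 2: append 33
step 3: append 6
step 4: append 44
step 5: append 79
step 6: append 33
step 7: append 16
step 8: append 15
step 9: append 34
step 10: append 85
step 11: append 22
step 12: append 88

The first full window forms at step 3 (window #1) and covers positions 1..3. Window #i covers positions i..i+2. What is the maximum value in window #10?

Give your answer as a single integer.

Answer: 88

Derivation:
step 1: append 61 -> window=[61] (not full yet)
step 2: append 33 -> window=[61, 33] (not full yet)
step 3: append 6 -> window=[61, 33, 6] -> max=61
step 4: append 44 -> window=[33, 6, 44] -> max=44
step 5: append 79 -> window=[6, 44, 79] -> max=79
step 6: append 33 -> window=[44, 79, 33] -> max=79
step 7: append 16 -> window=[79, 33, 16] -> max=79
step 8: append 15 -> window=[33, 16, 15] -> max=33
step 9: append 34 -> window=[16, 15, 34] -> max=34
step 10: append 85 -> window=[15, 34, 85] -> max=85
step 11: append 22 -> window=[34, 85, 22] -> max=85
step 12: append 88 -> window=[85, 22, 88] -> max=88
Window #10 max = 88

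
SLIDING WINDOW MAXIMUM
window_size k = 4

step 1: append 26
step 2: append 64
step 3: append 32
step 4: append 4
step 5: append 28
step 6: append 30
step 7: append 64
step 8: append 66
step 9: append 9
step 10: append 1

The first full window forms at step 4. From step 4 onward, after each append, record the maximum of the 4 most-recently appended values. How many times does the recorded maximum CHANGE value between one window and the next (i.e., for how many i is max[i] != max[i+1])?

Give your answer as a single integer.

Answer: 3

Derivation:
step 1: append 26 -> window=[26] (not full yet)
step 2: append 64 -> window=[26, 64] (not full yet)
step 3: append 32 -> window=[26, 64, 32] (not full yet)
step 4: append 4 -> window=[26, 64, 32, 4] -> max=64
step 5: append 28 -> window=[64, 32, 4, 28] -> max=64
step 6: append 30 -> window=[32, 4, 28, 30] -> max=32
step 7: append 64 -> window=[4, 28, 30, 64] -> max=64
step 8: append 66 -> window=[28, 30, 64, 66] -> max=66
step 9: append 9 -> window=[30, 64, 66, 9] -> max=66
step 10: append 1 -> window=[64, 66, 9, 1] -> max=66
Recorded maximums: 64 64 32 64 66 66 66
Changes between consecutive maximums: 3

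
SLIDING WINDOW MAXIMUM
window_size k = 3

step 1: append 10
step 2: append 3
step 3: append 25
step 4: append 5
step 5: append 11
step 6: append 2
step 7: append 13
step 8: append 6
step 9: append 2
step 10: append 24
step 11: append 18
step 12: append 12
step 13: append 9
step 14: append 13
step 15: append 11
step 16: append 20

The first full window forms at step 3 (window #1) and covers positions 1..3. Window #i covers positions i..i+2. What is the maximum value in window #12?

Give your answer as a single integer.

step 1: append 10 -> window=[10] (not full yet)
step 2: append 3 -> window=[10, 3] (not full yet)
step 3: append 25 -> window=[10, 3, 25] -> max=25
step 4: append 5 -> window=[3, 25, 5] -> max=25
step 5: append 11 -> window=[25, 5, 11] -> max=25
step 6: append 2 -> window=[5, 11, 2] -> max=11
step 7: append 13 -> window=[11, 2, 13] -> max=13
step 8: append 6 -> window=[2, 13, 6] -> max=13
step 9: append 2 -> window=[13, 6, 2] -> max=13
step 10: append 24 -> window=[6, 2, 24] -> max=24
step 11: append 18 -> window=[2, 24, 18] -> max=24
step 12: append 12 -> window=[24, 18, 12] -> max=24
step 13: append 9 -> window=[18, 12, 9] -> max=18
step 14: append 13 -> window=[12, 9, 13] -> max=13
Window #12 max = 13

Answer: 13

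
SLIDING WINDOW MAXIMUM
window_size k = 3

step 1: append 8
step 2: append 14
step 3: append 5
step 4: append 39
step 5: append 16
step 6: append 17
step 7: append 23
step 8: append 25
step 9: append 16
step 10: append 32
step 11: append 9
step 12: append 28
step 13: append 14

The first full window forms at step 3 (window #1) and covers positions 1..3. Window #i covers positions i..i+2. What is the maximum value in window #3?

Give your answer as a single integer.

Answer: 39

Derivation:
step 1: append 8 -> window=[8] (not full yet)
step 2: append 14 -> window=[8, 14] (not full yet)
step 3: append 5 -> window=[8, 14, 5] -> max=14
step 4: append 39 -> window=[14, 5, 39] -> max=39
step 5: append 16 -> window=[5, 39, 16] -> max=39
Window #3 max = 39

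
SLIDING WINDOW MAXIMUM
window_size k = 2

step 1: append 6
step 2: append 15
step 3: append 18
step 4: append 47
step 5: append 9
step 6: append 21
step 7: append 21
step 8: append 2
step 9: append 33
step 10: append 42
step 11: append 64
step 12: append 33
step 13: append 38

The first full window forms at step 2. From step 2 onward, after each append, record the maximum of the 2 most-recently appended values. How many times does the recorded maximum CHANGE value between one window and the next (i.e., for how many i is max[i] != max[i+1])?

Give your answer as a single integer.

step 1: append 6 -> window=[6] (not full yet)
step 2: append 15 -> window=[6, 15] -> max=15
step 3: append 18 -> window=[15, 18] -> max=18
step 4: append 47 -> window=[18, 47] -> max=47
step 5: append 9 -> window=[47, 9] -> max=47
step 6: append 21 -> window=[9, 21] -> max=21
step 7: append 21 -> window=[21, 21] -> max=21
step 8: append 2 -> window=[21, 2] -> max=21
step 9: append 33 -> window=[2, 33] -> max=33
step 10: append 42 -> window=[33, 42] -> max=42
step 11: append 64 -> window=[42, 64] -> max=64
step 12: append 33 -> window=[64, 33] -> max=64
step 13: append 38 -> window=[33, 38] -> max=38
Recorded maximums: 15 18 47 47 21 21 21 33 42 64 64 38
Changes between consecutive maximums: 7

Answer: 7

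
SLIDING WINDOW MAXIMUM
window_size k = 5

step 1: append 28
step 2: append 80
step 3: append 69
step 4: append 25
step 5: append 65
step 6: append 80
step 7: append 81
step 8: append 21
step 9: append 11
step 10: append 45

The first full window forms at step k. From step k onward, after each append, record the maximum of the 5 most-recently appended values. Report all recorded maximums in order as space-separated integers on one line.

step 1: append 28 -> window=[28] (not full yet)
step 2: append 80 -> window=[28, 80] (not full yet)
step 3: append 69 -> window=[28, 80, 69] (not full yet)
step 4: append 25 -> window=[28, 80, 69, 25] (not full yet)
step 5: append 65 -> window=[28, 80, 69, 25, 65] -> max=80
step 6: append 80 -> window=[80, 69, 25, 65, 80] -> max=80
step 7: append 81 -> window=[69, 25, 65, 80, 81] -> max=81
step 8: append 21 -> window=[25, 65, 80, 81, 21] -> max=81
step 9: append 11 -> window=[65, 80, 81, 21, 11] -> max=81
step 10: append 45 -> window=[80, 81, 21, 11, 45] -> max=81

Answer: 80 80 81 81 81 81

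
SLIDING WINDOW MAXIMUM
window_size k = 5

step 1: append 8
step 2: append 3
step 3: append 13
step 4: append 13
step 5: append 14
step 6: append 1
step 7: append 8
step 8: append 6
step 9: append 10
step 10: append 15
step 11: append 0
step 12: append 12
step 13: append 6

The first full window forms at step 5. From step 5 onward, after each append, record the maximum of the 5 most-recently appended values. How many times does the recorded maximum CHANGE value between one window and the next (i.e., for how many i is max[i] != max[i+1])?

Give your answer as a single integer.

Answer: 1

Derivation:
step 1: append 8 -> window=[8] (not full yet)
step 2: append 3 -> window=[8, 3] (not full yet)
step 3: append 13 -> window=[8, 3, 13] (not full yet)
step 4: append 13 -> window=[8, 3, 13, 13] (not full yet)
step 5: append 14 -> window=[8, 3, 13, 13, 14] -> max=14
step 6: append 1 -> window=[3, 13, 13, 14, 1] -> max=14
step 7: append 8 -> window=[13, 13, 14, 1, 8] -> max=14
step 8: append 6 -> window=[13, 14, 1, 8, 6] -> max=14
step 9: append 10 -> window=[14, 1, 8, 6, 10] -> max=14
step 10: append 15 -> window=[1, 8, 6, 10, 15] -> max=15
step 11: append 0 -> window=[8, 6, 10, 15, 0] -> max=15
step 12: append 12 -> window=[6, 10, 15, 0, 12] -> max=15
step 13: append 6 -> window=[10, 15, 0, 12, 6] -> max=15
Recorded maximums: 14 14 14 14 14 15 15 15 15
Changes between consecutive maximums: 1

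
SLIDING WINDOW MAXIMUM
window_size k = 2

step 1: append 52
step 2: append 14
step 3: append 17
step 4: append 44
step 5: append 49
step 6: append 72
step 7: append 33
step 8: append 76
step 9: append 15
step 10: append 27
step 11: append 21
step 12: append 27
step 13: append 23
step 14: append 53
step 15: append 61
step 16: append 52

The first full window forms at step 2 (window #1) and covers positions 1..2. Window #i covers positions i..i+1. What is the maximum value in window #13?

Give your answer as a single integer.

Answer: 53

Derivation:
step 1: append 52 -> window=[52] (not full yet)
step 2: append 14 -> window=[52, 14] -> max=52
step 3: append 17 -> window=[14, 17] -> max=17
step 4: append 44 -> window=[17, 44] -> max=44
step 5: append 49 -> window=[44, 49] -> max=49
step 6: append 72 -> window=[49, 72] -> max=72
step 7: append 33 -> window=[72, 33] -> max=72
step 8: append 76 -> window=[33, 76] -> max=76
step 9: append 15 -> window=[76, 15] -> max=76
step 10: append 27 -> window=[15, 27] -> max=27
step 11: append 21 -> window=[27, 21] -> max=27
step 12: append 27 -> window=[21, 27] -> max=27
step 13: append 23 -> window=[27, 23] -> max=27
step 14: append 53 -> window=[23, 53] -> max=53
Window #13 max = 53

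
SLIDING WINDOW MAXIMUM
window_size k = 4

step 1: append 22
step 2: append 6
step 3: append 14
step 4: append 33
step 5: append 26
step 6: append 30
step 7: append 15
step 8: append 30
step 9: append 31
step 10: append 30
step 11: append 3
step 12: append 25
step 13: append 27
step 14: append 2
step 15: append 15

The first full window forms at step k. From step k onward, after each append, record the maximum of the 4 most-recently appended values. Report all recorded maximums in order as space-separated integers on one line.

step 1: append 22 -> window=[22] (not full yet)
step 2: append 6 -> window=[22, 6] (not full yet)
step 3: append 14 -> window=[22, 6, 14] (not full yet)
step 4: append 33 -> window=[22, 6, 14, 33] -> max=33
step 5: append 26 -> window=[6, 14, 33, 26] -> max=33
step 6: append 30 -> window=[14, 33, 26, 30] -> max=33
step 7: append 15 -> window=[33, 26, 30, 15] -> max=33
step 8: append 30 -> window=[26, 30, 15, 30] -> max=30
step 9: append 31 -> window=[30, 15, 30, 31] -> max=31
step 10: append 30 -> window=[15, 30, 31, 30] -> max=31
step 11: append 3 -> window=[30, 31, 30, 3] -> max=31
step 12: append 25 -> window=[31, 30, 3, 25] -> max=31
step 13: append 27 -> window=[30, 3, 25, 27] -> max=30
step 14: append 2 -> window=[3, 25, 27, 2] -> max=27
step 15: append 15 -> window=[25, 27, 2, 15] -> max=27

Answer: 33 33 33 33 30 31 31 31 31 30 27 27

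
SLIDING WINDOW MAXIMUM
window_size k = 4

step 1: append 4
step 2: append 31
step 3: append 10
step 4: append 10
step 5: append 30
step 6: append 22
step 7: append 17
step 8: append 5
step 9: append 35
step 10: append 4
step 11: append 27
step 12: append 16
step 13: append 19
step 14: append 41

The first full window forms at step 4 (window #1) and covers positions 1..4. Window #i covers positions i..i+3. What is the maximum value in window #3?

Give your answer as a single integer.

step 1: append 4 -> window=[4] (not full yet)
step 2: append 31 -> window=[4, 31] (not full yet)
step 3: append 10 -> window=[4, 31, 10] (not full yet)
step 4: append 10 -> window=[4, 31, 10, 10] -> max=31
step 5: append 30 -> window=[31, 10, 10, 30] -> max=31
step 6: append 22 -> window=[10, 10, 30, 22] -> max=30
Window #3 max = 30

Answer: 30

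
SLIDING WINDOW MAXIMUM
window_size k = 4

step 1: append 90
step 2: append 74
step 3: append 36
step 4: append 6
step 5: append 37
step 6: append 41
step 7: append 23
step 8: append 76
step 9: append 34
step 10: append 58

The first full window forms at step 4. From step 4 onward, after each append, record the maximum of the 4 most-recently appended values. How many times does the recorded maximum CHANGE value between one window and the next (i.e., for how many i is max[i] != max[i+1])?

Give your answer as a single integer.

step 1: append 90 -> window=[90] (not full yet)
step 2: append 74 -> window=[90, 74] (not full yet)
step 3: append 36 -> window=[90, 74, 36] (not full yet)
step 4: append 6 -> window=[90, 74, 36, 6] -> max=90
step 5: append 37 -> window=[74, 36, 6, 37] -> max=74
step 6: append 41 -> window=[36, 6, 37, 41] -> max=41
step 7: append 23 -> window=[6, 37, 41, 23] -> max=41
step 8: append 76 -> window=[37, 41, 23, 76] -> max=76
step 9: append 34 -> window=[41, 23, 76, 34] -> max=76
step 10: append 58 -> window=[23, 76, 34, 58] -> max=76
Recorded maximums: 90 74 41 41 76 76 76
Changes between consecutive maximums: 3

Answer: 3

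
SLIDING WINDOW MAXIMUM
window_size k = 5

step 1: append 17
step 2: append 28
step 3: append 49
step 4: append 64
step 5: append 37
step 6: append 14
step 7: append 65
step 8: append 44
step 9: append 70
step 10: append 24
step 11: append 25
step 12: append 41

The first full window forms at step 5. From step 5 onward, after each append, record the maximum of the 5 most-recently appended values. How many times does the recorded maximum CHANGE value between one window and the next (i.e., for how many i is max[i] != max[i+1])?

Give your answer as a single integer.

step 1: append 17 -> window=[17] (not full yet)
step 2: append 28 -> window=[17, 28] (not full yet)
step 3: append 49 -> window=[17, 28, 49] (not full yet)
step 4: append 64 -> window=[17, 28, 49, 64] (not full yet)
step 5: append 37 -> window=[17, 28, 49, 64, 37] -> max=64
step 6: append 14 -> window=[28, 49, 64, 37, 14] -> max=64
step 7: append 65 -> window=[49, 64, 37, 14, 65] -> max=65
step 8: append 44 -> window=[64, 37, 14, 65, 44] -> max=65
step 9: append 70 -> window=[37, 14, 65, 44, 70] -> max=70
step 10: append 24 -> window=[14, 65, 44, 70, 24] -> max=70
step 11: append 25 -> window=[65, 44, 70, 24, 25] -> max=70
step 12: append 41 -> window=[44, 70, 24, 25, 41] -> max=70
Recorded maximums: 64 64 65 65 70 70 70 70
Changes between consecutive maximums: 2

Answer: 2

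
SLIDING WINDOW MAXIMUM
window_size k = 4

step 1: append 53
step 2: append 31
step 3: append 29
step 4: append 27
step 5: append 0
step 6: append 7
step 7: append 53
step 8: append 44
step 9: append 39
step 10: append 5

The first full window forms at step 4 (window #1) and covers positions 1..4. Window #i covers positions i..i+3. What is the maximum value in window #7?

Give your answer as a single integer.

step 1: append 53 -> window=[53] (not full yet)
step 2: append 31 -> window=[53, 31] (not full yet)
step 3: append 29 -> window=[53, 31, 29] (not full yet)
step 4: append 27 -> window=[53, 31, 29, 27] -> max=53
step 5: append 0 -> window=[31, 29, 27, 0] -> max=31
step 6: append 7 -> window=[29, 27, 0, 7] -> max=29
step 7: append 53 -> window=[27, 0, 7, 53] -> max=53
step 8: append 44 -> window=[0, 7, 53, 44] -> max=53
step 9: append 39 -> window=[7, 53, 44, 39] -> max=53
step 10: append 5 -> window=[53, 44, 39, 5] -> max=53
Window #7 max = 53

Answer: 53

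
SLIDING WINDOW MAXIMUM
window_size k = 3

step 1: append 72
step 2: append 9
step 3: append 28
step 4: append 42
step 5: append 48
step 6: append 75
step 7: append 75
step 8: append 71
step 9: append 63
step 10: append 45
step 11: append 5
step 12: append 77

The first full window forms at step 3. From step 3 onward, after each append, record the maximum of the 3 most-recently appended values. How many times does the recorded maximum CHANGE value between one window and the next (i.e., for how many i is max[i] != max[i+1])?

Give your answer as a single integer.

step 1: append 72 -> window=[72] (not full yet)
step 2: append 9 -> window=[72, 9] (not full yet)
step 3: append 28 -> window=[72, 9, 28] -> max=72
step 4: append 42 -> window=[9, 28, 42] -> max=42
step 5: append 48 -> window=[28, 42, 48] -> max=48
step 6: append 75 -> window=[42, 48, 75] -> max=75
step 7: append 75 -> window=[48, 75, 75] -> max=75
step 8: append 71 -> window=[75, 75, 71] -> max=75
step 9: append 63 -> window=[75, 71, 63] -> max=75
step 10: append 45 -> window=[71, 63, 45] -> max=71
step 11: append 5 -> window=[63, 45, 5] -> max=63
step 12: append 77 -> window=[45, 5, 77] -> max=77
Recorded maximums: 72 42 48 75 75 75 75 71 63 77
Changes between consecutive maximums: 6

Answer: 6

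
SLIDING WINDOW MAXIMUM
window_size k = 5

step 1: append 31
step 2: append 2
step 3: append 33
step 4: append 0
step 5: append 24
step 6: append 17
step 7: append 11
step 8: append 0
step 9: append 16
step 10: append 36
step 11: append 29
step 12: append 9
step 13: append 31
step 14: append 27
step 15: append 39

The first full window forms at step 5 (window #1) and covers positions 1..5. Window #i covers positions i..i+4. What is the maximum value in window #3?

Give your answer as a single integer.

step 1: append 31 -> window=[31] (not full yet)
step 2: append 2 -> window=[31, 2] (not full yet)
step 3: append 33 -> window=[31, 2, 33] (not full yet)
step 4: append 0 -> window=[31, 2, 33, 0] (not full yet)
step 5: append 24 -> window=[31, 2, 33, 0, 24] -> max=33
step 6: append 17 -> window=[2, 33, 0, 24, 17] -> max=33
step 7: append 11 -> window=[33, 0, 24, 17, 11] -> max=33
Window #3 max = 33

Answer: 33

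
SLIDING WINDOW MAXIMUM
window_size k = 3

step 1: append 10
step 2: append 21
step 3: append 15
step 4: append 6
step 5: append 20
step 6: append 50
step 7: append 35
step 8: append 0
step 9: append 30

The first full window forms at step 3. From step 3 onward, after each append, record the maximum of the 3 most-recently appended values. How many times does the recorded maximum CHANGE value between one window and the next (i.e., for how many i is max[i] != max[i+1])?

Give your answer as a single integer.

Answer: 3

Derivation:
step 1: append 10 -> window=[10] (not full yet)
step 2: append 21 -> window=[10, 21] (not full yet)
step 3: append 15 -> window=[10, 21, 15] -> max=21
step 4: append 6 -> window=[21, 15, 6] -> max=21
step 5: append 20 -> window=[15, 6, 20] -> max=20
step 6: append 50 -> window=[6, 20, 50] -> max=50
step 7: append 35 -> window=[20, 50, 35] -> max=50
step 8: append 0 -> window=[50, 35, 0] -> max=50
step 9: append 30 -> window=[35, 0, 30] -> max=35
Recorded maximums: 21 21 20 50 50 50 35
Changes between consecutive maximums: 3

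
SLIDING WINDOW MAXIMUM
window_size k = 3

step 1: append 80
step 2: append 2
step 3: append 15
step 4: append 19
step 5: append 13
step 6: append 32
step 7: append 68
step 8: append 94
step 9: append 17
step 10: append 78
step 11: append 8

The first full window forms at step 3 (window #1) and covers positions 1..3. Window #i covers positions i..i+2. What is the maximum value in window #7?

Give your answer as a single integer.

Answer: 94

Derivation:
step 1: append 80 -> window=[80] (not full yet)
step 2: append 2 -> window=[80, 2] (not full yet)
step 3: append 15 -> window=[80, 2, 15] -> max=80
step 4: append 19 -> window=[2, 15, 19] -> max=19
step 5: append 13 -> window=[15, 19, 13] -> max=19
step 6: append 32 -> window=[19, 13, 32] -> max=32
step 7: append 68 -> window=[13, 32, 68] -> max=68
step 8: append 94 -> window=[32, 68, 94] -> max=94
step 9: append 17 -> window=[68, 94, 17] -> max=94
Window #7 max = 94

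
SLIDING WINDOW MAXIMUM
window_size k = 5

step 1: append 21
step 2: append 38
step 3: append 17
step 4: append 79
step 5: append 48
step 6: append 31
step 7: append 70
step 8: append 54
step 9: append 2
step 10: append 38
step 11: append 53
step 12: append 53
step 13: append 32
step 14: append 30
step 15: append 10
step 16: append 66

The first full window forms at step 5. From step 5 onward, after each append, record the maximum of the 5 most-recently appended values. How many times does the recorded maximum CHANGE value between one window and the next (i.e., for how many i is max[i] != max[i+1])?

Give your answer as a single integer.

Answer: 4

Derivation:
step 1: append 21 -> window=[21] (not full yet)
step 2: append 38 -> window=[21, 38] (not full yet)
step 3: append 17 -> window=[21, 38, 17] (not full yet)
step 4: append 79 -> window=[21, 38, 17, 79] (not full yet)
step 5: append 48 -> window=[21, 38, 17, 79, 48] -> max=79
step 6: append 31 -> window=[38, 17, 79, 48, 31] -> max=79
step 7: append 70 -> window=[17, 79, 48, 31, 70] -> max=79
step 8: append 54 -> window=[79, 48, 31, 70, 54] -> max=79
step 9: append 2 -> window=[48, 31, 70, 54, 2] -> max=70
step 10: append 38 -> window=[31, 70, 54, 2, 38] -> max=70
step 11: append 53 -> window=[70, 54, 2, 38, 53] -> max=70
step 12: append 53 -> window=[54, 2, 38, 53, 53] -> max=54
step 13: append 32 -> window=[2, 38, 53, 53, 32] -> max=53
step 14: append 30 -> window=[38, 53, 53, 32, 30] -> max=53
step 15: append 10 -> window=[53, 53, 32, 30, 10] -> max=53
step 16: append 66 -> window=[53, 32, 30, 10, 66] -> max=66
Recorded maximums: 79 79 79 79 70 70 70 54 53 53 53 66
Changes between consecutive maximums: 4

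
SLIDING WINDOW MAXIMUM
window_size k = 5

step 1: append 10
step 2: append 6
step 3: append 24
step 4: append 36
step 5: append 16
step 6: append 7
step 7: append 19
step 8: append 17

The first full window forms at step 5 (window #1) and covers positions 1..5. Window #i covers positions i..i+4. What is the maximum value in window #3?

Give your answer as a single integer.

step 1: append 10 -> window=[10] (not full yet)
step 2: append 6 -> window=[10, 6] (not full yet)
step 3: append 24 -> window=[10, 6, 24] (not full yet)
step 4: append 36 -> window=[10, 6, 24, 36] (not full yet)
step 5: append 16 -> window=[10, 6, 24, 36, 16] -> max=36
step 6: append 7 -> window=[6, 24, 36, 16, 7] -> max=36
step 7: append 19 -> window=[24, 36, 16, 7, 19] -> max=36
Window #3 max = 36

Answer: 36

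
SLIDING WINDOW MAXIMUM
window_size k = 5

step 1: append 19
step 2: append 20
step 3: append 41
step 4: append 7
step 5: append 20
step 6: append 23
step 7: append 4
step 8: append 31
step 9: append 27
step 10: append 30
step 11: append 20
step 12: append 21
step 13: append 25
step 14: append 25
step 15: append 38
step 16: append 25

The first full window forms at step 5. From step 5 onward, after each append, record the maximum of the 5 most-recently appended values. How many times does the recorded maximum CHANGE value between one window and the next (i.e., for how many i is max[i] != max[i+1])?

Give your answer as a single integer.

Answer: 3

Derivation:
step 1: append 19 -> window=[19] (not full yet)
step 2: append 20 -> window=[19, 20] (not full yet)
step 3: append 41 -> window=[19, 20, 41] (not full yet)
step 4: append 7 -> window=[19, 20, 41, 7] (not full yet)
step 5: append 20 -> window=[19, 20, 41, 7, 20] -> max=41
step 6: append 23 -> window=[20, 41, 7, 20, 23] -> max=41
step 7: append 4 -> window=[41, 7, 20, 23, 4] -> max=41
step 8: append 31 -> window=[7, 20, 23, 4, 31] -> max=31
step 9: append 27 -> window=[20, 23, 4, 31, 27] -> max=31
step 10: append 30 -> window=[23, 4, 31, 27, 30] -> max=31
step 11: append 20 -> window=[4, 31, 27, 30, 20] -> max=31
step 12: append 21 -> window=[31, 27, 30, 20, 21] -> max=31
step 13: append 25 -> window=[27, 30, 20, 21, 25] -> max=30
step 14: append 25 -> window=[30, 20, 21, 25, 25] -> max=30
step 15: append 38 -> window=[20, 21, 25, 25, 38] -> max=38
step 16: append 25 -> window=[21, 25, 25, 38, 25] -> max=38
Recorded maximums: 41 41 41 31 31 31 31 31 30 30 38 38
Changes between consecutive maximums: 3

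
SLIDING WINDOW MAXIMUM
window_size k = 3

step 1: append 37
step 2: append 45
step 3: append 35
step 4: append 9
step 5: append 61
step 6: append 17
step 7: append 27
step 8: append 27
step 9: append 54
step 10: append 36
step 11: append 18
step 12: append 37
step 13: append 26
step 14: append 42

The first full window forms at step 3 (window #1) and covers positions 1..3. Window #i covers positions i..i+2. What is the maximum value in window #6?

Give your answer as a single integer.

step 1: append 37 -> window=[37] (not full yet)
step 2: append 45 -> window=[37, 45] (not full yet)
step 3: append 35 -> window=[37, 45, 35] -> max=45
step 4: append 9 -> window=[45, 35, 9] -> max=45
step 5: append 61 -> window=[35, 9, 61] -> max=61
step 6: append 17 -> window=[9, 61, 17] -> max=61
step 7: append 27 -> window=[61, 17, 27] -> max=61
step 8: append 27 -> window=[17, 27, 27] -> max=27
Window #6 max = 27

Answer: 27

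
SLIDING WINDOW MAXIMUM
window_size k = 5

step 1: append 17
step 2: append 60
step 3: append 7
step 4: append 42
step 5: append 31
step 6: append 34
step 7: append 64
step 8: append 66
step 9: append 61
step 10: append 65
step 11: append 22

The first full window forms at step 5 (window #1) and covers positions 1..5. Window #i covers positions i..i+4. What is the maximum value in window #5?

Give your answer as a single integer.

Answer: 66

Derivation:
step 1: append 17 -> window=[17] (not full yet)
step 2: append 60 -> window=[17, 60] (not full yet)
step 3: append 7 -> window=[17, 60, 7] (not full yet)
step 4: append 42 -> window=[17, 60, 7, 42] (not full yet)
step 5: append 31 -> window=[17, 60, 7, 42, 31] -> max=60
step 6: append 34 -> window=[60, 7, 42, 31, 34] -> max=60
step 7: append 64 -> window=[7, 42, 31, 34, 64] -> max=64
step 8: append 66 -> window=[42, 31, 34, 64, 66] -> max=66
step 9: append 61 -> window=[31, 34, 64, 66, 61] -> max=66
Window #5 max = 66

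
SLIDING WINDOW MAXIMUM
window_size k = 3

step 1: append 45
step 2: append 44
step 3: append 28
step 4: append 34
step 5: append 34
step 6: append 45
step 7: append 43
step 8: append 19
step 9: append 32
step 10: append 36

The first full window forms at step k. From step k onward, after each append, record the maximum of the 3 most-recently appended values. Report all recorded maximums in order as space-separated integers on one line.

Answer: 45 44 34 45 45 45 43 36

Derivation:
step 1: append 45 -> window=[45] (not full yet)
step 2: append 44 -> window=[45, 44] (not full yet)
step 3: append 28 -> window=[45, 44, 28] -> max=45
step 4: append 34 -> window=[44, 28, 34] -> max=44
step 5: append 34 -> window=[28, 34, 34] -> max=34
step 6: append 45 -> window=[34, 34, 45] -> max=45
step 7: append 43 -> window=[34, 45, 43] -> max=45
step 8: append 19 -> window=[45, 43, 19] -> max=45
step 9: append 32 -> window=[43, 19, 32] -> max=43
step 10: append 36 -> window=[19, 32, 36] -> max=36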